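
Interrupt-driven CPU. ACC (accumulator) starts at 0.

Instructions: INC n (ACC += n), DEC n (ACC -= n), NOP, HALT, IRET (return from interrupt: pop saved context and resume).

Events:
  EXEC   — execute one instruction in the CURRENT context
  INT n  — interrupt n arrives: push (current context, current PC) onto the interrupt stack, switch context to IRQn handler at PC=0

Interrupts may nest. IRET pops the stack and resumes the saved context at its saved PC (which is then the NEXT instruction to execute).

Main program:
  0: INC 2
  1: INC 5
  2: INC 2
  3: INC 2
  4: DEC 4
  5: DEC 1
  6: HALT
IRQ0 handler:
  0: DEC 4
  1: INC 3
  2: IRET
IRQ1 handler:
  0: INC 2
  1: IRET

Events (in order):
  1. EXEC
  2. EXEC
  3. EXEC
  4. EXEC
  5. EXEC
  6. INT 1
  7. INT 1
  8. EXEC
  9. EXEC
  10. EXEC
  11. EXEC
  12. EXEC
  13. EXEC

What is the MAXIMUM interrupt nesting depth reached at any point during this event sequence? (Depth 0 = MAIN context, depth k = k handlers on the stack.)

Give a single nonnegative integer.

Event 1 (EXEC): [MAIN] PC=0: INC 2 -> ACC=2 [depth=0]
Event 2 (EXEC): [MAIN] PC=1: INC 5 -> ACC=7 [depth=0]
Event 3 (EXEC): [MAIN] PC=2: INC 2 -> ACC=9 [depth=0]
Event 4 (EXEC): [MAIN] PC=3: INC 2 -> ACC=11 [depth=0]
Event 5 (EXEC): [MAIN] PC=4: DEC 4 -> ACC=7 [depth=0]
Event 6 (INT 1): INT 1 arrives: push (MAIN, PC=5), enter IRQ1 at PC=0 (depth now 1) [depth=1]
Event 7 (INT 1): INT 1 arrives: push (IRQ1, PC=0), enter IRQ1 at PC=0 (depth now 2) [depth=2]
Event 8 (EXEC): [IRQ1] PC=0: INC 2 -> ACC=9 [depth=2]
Event 9 (EXEC): [IRQ1] PC=1: IRET -> resume IRQ1 at PC=0 (depth now 1) [depth=1]
Event 10 (EXEC): [IRQ1] PC=0: INC 2 -> ACC=11 [depth=1]
Event 11 (EXEC): [IRQ1] PC=1: IRET -> resume MAIN at PC=5 (depth now 0) [depth=0]
Event 12 (EXEC): [MAIN] PC=5: DEC 1 -> ACC=10 [depth=0]
Event 13 (EXEC): [MAIN] PC=6: HALT [depth=0]
Max depth observed: 2

Answer: 2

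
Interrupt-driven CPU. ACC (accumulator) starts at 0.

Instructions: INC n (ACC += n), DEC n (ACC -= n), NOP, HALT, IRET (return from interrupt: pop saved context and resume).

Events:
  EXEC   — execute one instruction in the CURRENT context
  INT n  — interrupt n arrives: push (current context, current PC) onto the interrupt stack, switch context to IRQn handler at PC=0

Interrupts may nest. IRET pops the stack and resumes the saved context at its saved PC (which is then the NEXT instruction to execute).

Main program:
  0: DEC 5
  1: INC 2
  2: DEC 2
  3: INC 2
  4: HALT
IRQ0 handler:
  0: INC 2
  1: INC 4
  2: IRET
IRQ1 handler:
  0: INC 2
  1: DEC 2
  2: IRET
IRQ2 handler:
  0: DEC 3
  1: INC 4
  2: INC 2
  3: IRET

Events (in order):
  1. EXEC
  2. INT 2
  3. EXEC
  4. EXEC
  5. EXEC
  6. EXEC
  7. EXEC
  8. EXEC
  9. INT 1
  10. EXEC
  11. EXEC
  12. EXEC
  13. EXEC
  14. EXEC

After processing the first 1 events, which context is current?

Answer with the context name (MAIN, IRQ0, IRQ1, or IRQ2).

Event 1 (EXEC): [MAIN] PC=0: DEC 5 -> ACC=-5

Answer: MAIN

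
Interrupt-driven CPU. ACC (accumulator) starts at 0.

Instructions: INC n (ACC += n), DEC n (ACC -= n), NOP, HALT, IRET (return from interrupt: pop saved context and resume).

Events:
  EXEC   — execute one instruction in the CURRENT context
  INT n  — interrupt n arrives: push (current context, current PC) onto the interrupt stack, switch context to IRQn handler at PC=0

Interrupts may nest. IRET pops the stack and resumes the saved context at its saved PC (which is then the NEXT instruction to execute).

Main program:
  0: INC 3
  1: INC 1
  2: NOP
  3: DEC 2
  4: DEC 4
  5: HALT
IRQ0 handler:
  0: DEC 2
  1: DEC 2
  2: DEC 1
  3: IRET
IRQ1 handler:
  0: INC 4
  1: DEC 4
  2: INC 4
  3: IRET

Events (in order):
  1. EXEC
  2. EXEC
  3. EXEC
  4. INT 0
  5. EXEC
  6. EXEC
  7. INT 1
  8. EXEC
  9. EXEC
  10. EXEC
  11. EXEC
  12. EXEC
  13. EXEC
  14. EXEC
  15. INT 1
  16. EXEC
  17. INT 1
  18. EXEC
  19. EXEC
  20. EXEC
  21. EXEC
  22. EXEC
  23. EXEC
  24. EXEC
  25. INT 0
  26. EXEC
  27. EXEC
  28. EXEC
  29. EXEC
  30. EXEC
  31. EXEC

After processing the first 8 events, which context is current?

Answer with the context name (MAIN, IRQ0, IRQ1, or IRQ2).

Answer: IRQ1

Derivation:
Event 1 (EXEC): [MAIN] PC=0: INC 3 -> ACC=3
Event 2 (EXEC): [MAIN] PC=1: INC 1 -> ACC=4
Event 3 (EXEC): [MAIN] PC=2: NOP
Event 4 (INT 0): INT 0 arrives: push (MAIN, PC=3), enter IRQ0 at PC=0 (depth now 1)
Event 5 (EXEC): [IRQ0] PC=0: DEC 2 -> ACC=2
Event 6 (EXEC): [IRQ0] PC=1: DEC 2 -> ACC=0
Event 7 (INT 1): INT 1 arrives: push (IRQ0, PC=2), enter IRQ1 at PC=0 (depth now 2)
Event 8 (EXEC): [IRQ1] PC=0: INC 4 -> ACC=4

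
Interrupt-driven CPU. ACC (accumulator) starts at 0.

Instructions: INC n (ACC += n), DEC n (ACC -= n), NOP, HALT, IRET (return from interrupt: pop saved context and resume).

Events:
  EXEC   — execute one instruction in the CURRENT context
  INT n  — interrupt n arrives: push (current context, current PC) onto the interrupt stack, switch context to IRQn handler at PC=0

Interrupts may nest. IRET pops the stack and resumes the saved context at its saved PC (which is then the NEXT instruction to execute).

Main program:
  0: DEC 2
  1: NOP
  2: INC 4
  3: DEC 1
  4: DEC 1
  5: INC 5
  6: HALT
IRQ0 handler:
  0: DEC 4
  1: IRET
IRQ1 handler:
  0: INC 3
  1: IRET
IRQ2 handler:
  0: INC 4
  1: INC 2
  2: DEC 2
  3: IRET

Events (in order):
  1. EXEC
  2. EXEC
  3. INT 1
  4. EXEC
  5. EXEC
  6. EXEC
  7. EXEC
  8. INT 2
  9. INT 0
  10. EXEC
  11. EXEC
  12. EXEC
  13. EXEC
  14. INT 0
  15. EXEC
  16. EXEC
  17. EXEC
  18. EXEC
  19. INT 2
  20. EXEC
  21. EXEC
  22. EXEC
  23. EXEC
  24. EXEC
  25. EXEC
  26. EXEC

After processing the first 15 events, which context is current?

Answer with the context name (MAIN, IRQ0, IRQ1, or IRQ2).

Answer: IRQ0

Derivation:
Event 1 (EXEC): [MAIN] PC=0: DEC 2 -> ACC=-2
Event 2 (EXEC): [MAIN] PC=1: NOP
Event 3 (INT 1): INT 1 arrives: push (MAIN, PC=2), enter IRQ1 at PC=0 (depth now 1)
Event 4 (EXEC): [IRQ1] PC=0: INC 3 -> ACC=1
Event 5 (EXEC): [IRQ1] PC=1: IRET -> resume MAIN at PC=2 (depth now 0)
Event 6 (EXEC): [MAIN] PC=2: INC 4 -> ACC=5
Event 7 (EXEC): [MAIN] PC=3: DEC 1 -> ACC=4
Event 8 (INT 2): INT 2 arrives: push (MAIN, PC=4), enter IRQ2 at PC=0 (depth now 1)
Event 9 (INT 0): INT 0 arrives: push (IRQ2, PC=0), enter IRQ0 at PC=0 (depth now 2)
Event 10 (EXEC): [IRQ0] PC=0: DEC 4 -> ACC=0
Event 11 (EXEC): [IRQ0] PC=1: IRET -> resume IRQ2 at PC=0 (depth now 1)
Event 12 (EXEC): [IRQ2] PC=0: INC 4 -> ACC=4
Event 13 (EXEC): [IRQ2] PC=1: INC 2 -> ACC=6
Event 14 (INT 0): INT 0 arrives: push (IRQ2, PC=2), enter IRQ0 at PC=0 (depth now 2)
Event 15 (EXEC): [IRQ0] PC=0: DEC 4 -> ACC=2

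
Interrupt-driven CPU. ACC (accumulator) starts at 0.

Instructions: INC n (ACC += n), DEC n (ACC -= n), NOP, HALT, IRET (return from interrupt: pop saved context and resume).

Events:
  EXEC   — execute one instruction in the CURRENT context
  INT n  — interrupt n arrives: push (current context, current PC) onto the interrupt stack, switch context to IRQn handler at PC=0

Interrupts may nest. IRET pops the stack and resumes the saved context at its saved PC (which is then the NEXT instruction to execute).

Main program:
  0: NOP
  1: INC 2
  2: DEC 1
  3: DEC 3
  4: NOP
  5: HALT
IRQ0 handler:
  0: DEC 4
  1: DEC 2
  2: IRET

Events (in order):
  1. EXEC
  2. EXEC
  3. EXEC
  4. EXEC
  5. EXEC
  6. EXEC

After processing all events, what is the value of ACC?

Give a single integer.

Event 1 (EXEC): [MAIN] PC=0: NOP
Event 2 (EXEC): [MAIN] PC=1: INC 2 -> ACC=2
Event 3 (EXEC): [MAIN] PC=2: DEC 1 -> ACC=1
Event 4 (EXEC): [MAIN] PC=3: DEC 3 -> ACC=-2
Event 5 (EXEC): [MAIN] PC=4: NOP
Event 6 (EXEC): [MAIN] PC=5: HALT

Answer: -2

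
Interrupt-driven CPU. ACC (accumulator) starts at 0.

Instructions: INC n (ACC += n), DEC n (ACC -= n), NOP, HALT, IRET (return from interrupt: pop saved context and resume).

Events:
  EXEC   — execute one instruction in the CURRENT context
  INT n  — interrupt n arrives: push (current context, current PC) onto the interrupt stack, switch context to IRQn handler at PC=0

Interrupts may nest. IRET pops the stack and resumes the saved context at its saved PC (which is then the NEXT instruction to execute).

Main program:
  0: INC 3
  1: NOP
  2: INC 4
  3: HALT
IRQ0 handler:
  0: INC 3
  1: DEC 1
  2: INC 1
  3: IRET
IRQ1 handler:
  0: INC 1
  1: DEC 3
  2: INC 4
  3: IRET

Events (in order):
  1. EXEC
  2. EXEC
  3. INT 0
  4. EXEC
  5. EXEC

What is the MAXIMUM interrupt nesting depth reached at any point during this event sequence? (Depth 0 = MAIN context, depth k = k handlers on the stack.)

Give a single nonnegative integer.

Event 1 (EXEC): [MAIN] PC=0: INC 3 -> ACC=3 [depth=0]
Event 2 (EXEC): [MAIN] PC=1: NOP [depth=0]
Event 3 (INT 0): INT 0 arrives: push (MAIN, PC=2), enter IRQ0 at PC=0 (depth now 1) [depth=1]
Event 4 (EXEC): [IRQ0] PC=0: INC 3 -> ACC=6 [depth=1]
Event 5 (EXEC): [IRQ0] PC=1: DEC 1 -> ACC=5 [depth=1]
Max depth observed: 1

Answer: 1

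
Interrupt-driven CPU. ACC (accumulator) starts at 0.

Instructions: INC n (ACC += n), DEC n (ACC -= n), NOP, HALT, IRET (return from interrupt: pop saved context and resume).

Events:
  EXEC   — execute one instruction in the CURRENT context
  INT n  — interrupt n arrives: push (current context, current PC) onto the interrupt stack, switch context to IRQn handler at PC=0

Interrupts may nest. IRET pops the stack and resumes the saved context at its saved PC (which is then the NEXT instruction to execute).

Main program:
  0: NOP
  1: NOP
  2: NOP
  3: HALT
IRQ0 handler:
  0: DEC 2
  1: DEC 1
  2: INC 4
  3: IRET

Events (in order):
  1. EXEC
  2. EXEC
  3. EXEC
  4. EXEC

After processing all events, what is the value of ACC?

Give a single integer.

Answer: 0

Derivation:
Event 1 (EXEC): [MAIN] PC=0: NOP
Event 2 (EXEC): [MAIN] PC=1: NOP
Event 3 (EXEC): [MAIN] PC=2: NOP
Event 4 (EXEC): [MAIN] PC=3: HALT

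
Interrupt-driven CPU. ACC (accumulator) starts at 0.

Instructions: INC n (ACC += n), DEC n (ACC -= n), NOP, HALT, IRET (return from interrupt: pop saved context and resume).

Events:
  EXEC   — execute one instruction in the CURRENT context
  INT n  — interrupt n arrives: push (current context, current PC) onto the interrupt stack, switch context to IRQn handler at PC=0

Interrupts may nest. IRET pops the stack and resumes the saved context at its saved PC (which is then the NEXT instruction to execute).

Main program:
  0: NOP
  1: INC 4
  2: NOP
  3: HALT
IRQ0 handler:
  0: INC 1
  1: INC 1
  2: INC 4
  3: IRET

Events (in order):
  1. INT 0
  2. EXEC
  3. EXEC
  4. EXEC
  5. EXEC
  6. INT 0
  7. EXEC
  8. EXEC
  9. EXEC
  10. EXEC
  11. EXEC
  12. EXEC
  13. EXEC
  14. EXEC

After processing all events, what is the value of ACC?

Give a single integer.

Answer: 16

Derivation:
Event 1 (INT 0): INT 0 arrives: push (MAIN, PC=0), enter IRQ0 at PC=0 (depth now 1)
Event 2 (EXEC): [IRQ0] PC=0: INC 1 -> ACC=1
Event 3 (EXEC): [IRQ0] PC=1: INC 1 -> ACC=2
Event 4 (EXEC): [IRQ0] PC=2: INC 4 -> ACC=6
Event 5 (EXEC): [IRQ0] PC=3: IRET -> resume MAIN at PC=0 (depth now 0)
Event 6 (INT 0): INT 0 arrives: push (MAIN, PC=0), enter IRQ0 at PC=0 (depth now 1)
Event 7 (EXEC): [IRQ0] PC=0: INC 1 -> ACC=7
Event 8 (EXEC): [IRQ0] PC=1: INC 1 -> ACC=8
Event 9 (EXEC): [IRQ0] PC=2: INC 4 -> ACC=12
Event 10 (EXEC): [IRQ0] PC=3: IRET -> resume MAIN at PC=0 (depth now 0)
Event 11 (EXEC): [MAIN] PC=0: NOP
Event 12 (EXEC): [MAIN] PC=1: INC 4 -> ACC=16
Event 13 (EXEC): [MAIN] PC=2: NOP
Event 14 (EXEC): [MAIN] PC=3: HALT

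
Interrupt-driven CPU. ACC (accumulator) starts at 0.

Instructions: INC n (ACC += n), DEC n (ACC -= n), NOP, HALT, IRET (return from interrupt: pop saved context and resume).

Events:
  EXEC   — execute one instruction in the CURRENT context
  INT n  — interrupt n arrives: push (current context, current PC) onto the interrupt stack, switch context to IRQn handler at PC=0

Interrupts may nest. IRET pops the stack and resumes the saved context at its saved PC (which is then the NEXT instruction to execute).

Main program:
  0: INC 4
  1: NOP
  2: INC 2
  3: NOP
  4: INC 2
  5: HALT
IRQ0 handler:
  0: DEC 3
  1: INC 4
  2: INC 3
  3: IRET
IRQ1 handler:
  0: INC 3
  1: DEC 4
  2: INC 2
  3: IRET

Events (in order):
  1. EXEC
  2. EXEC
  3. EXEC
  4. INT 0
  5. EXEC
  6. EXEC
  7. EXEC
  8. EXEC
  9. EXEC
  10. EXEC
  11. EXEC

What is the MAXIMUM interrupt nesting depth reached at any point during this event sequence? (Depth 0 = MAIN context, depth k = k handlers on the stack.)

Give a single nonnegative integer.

Event 1 (EXEC): [MAIN] PC=0: INC 4 -> ACC=4 [depth=0]
Event 2 (EXEC): [MAIN] PC=1: NOP [depth=0]
Event 3 (EXEC): [MAIN] PC=2: INC 2 -> ACC=6 [depth=0]
Event 4 (INT 0): INT 0 arrives: push (MAIN, PC=3), enter IRQ0 at PC=0 (depth now 1) [depth=1]
Event 5 (EXEC): [IRQ0] PC=0: DEC 3 -> ACC=3 [depth=1]
Event 6 (EXEC): [IRQ0] PC=1: INC 4 -> ACC=7 [depth=1]
Event 7 (EXEC): [IRQ0] PC=2: INC 3 -> ACC=10 [depth=1]
Event 8 (EXEC): [IRQ0] PC=3: IRET -> resume MAIN at PC=3 (depth now 0) [depth=0]
Event 9 (EXEC): [MAIN] PC=3: NOP [depth=0]
Event 10 (EXEC): [MAIN] PC=4: INC 2 -> ACC=12 [depth=0]
Event 11 (EXEC): [MAIN] PC=5: HALT [depth=0]
Max depth observed: 1

Answer: 1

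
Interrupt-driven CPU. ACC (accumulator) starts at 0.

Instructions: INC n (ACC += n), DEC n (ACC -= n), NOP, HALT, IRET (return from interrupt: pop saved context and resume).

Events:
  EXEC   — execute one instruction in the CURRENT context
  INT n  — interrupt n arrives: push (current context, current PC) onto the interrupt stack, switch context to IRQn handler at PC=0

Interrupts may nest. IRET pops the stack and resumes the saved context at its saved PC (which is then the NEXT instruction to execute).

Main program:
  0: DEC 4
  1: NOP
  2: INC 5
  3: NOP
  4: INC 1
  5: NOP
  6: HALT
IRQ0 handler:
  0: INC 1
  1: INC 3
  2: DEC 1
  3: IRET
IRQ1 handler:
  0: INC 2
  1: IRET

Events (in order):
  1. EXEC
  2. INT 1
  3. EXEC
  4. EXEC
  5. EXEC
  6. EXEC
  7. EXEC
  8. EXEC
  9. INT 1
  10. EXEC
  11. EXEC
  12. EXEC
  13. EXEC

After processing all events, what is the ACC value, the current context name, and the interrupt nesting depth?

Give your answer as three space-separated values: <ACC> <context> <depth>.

Answer: 6 MAIN 0

Derivation:
Event 1 (EXEC): [MAIN] PC=0: DEC 4 -> ACC=-4
Event 2 (INT 1): INT 1 arrives: push (MAIN, PC=1), enter IRQ1 at PC=0 (depth now 1)
Event 3 (EXEC): [IRQ1] PC=0: INC 2 -> ACC=-2
Event 4 (EXEC): [IRQ1] PC=1: IRET -> resume MAIN at PC=1 (depth now 0)
Event 5 (EXEC): [MAIN] PC=1: NOP
Event 6 (EXEC): [MAIN] PC=2: INC 5 -> ACC=3
Event 7 (EXEC): [MAIN] PC=3: NOP
Event 8 (EXEC): [MAIN] PC=4: INC 1 -> ACC=4
Event 9 (INT 1): INT 1 arrives: push (MAIN, PC=5), enter IRQ1 at PC=0 (depth now 1)
Event 10 (EXEC): [IRQ1] PC=0: INC 2 -> ACC=6
Event 11 (EXEC): [IRQ1] PC=1: IRET -> resume MAIN at PC=5 (depth now 0)
Event 12 (EXEC): [MAIN] PC=5: NOP
Event 13 (EXEC): [MAIN] PC=6: HALT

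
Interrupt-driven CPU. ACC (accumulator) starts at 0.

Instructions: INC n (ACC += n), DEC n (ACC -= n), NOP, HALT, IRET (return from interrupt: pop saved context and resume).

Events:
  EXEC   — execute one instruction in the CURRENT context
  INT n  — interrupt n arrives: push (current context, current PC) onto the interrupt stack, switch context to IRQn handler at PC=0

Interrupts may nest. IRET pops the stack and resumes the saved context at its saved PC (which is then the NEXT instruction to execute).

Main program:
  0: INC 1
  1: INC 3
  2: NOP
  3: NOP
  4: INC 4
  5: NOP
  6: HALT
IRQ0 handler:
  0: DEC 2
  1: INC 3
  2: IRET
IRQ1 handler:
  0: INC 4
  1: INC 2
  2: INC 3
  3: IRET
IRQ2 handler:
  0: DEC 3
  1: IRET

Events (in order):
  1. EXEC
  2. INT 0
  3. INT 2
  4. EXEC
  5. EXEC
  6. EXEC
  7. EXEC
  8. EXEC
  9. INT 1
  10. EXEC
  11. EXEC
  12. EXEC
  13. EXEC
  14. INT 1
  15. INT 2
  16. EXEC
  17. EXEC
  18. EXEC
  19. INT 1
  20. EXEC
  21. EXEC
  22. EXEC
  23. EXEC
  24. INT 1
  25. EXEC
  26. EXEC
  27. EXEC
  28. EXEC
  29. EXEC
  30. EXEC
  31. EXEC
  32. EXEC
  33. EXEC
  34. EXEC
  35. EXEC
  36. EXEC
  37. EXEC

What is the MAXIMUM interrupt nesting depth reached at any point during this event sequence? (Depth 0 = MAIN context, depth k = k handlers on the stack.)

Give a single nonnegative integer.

Event 1 (EXEC): [MAIN] PC=0: INC 1 -> ACC=1 [depth=0]
Event 2 (INT 0): INT 0 arrives: push (MAIN, PC=1), enter IRQ0 at PC=0 (depth now 1) [depth=1]
Event 3 (INT 2): INT 2 arrives: push (IRQ0, PC=0), enter IRQ2 at PC=0 (depth now 2) [depth=2]
Event 4 (EXEC): [IRQ2] PC=0: DEC 3 -> ACC=-2 [depth=2]
Event 5 (EXEC): [IRQ2] PC=1: IRET -> resume IRQ0 at PC=0 (depth now 1) [depth=1]
Event 6 (EXEC): [IRQ0] PC=0: DEC 2 -> ACC=-4 [depth=1]
Event 7 (EXEC): [IRQ0] PC=1: INC 3 -> ACC=-1 [depth=1]
Event 8 (EXEC): [IRQ0] PC=2: IRET -> resume MAIN at PC=1 (depth now 0) [depth=0]
Event 9 (INT 1): INT 1 arrives: push (MAIN, PC=1), enter IRQ1 at PC=0 (depth now 1) [depth=1]
Event 10 (EXEC): [IRQ1] PC=0: INC 4 -> ACC=3 [depth=1]
Event 11 (EXEC): [IRQ1] PC=1: INC 2 -> ACC=5 [depth=1]
Event 12 (EXEC): [IRQ1] PC=2: INC 3 -> ACC=8 [depth=1]
Event 13 (EXEC): [IRQ1] PC=3: IRET -> resume MAIN at PC=1 (depth now 0) [depth=0]
Event 14 (INT 1): INT 1 arrives: push (MAIN, PC=1), enter IRQ1 at PC=0 (depth now 1) [depth=1]
Event 15 (INT 2): INT 2 arrives: push (IRQ1, PC=0), enter IRQ2 at PC=0 (depth now 2) [depth=2]
Event 16 (EXEC): [IRQ2] PC=0: DEC 3 -> ACC=5 [depth=2]
Event 17 (EXEC): [IRQ2] PC=1: IRET -> resume IRQ1 at PC=0 (depth now 1) [depth=1]
Event 18 (EXEC): [IRQ1] PC=0: INC 4 -> ACC=9 [depth=1]
Event 19 (INT 1): INT 1 arrives: push (IRQ1, PC=1), enter IRQ1 at PC=0 (depth now 2) [depth=2]
Event 20 (EXEC): [IRQ1] PC=0: INC 4 -> ACC=13 [depth=2]
Event 21 (EXEC): [IRQ1] PC=1: INC 2 -> ACC=15 [depth=2]
Event 22 (EXEC): [IRQ1] PC=2: INC 3 -> ACC=18 [depth=2]
Event 23 (EXEC): [IRQ1] PC=3: IRET -> resume IRQ1 at PC=1 (depth now 1) [depth=1]
Event 24 (INT 1): INT 1 arrives: push (IRQ1, PC=1), enter IRQ1 at PC=0 (depth now 2) [depth=2]
Event 25 (EXEC): [IRQ1] PC=0: INC 4 -> ACC=22 [depth=2]
Event 26 (EXEC): [IRQ1] PC=1: INC 2 -> ACC=24 [depth=2]
Event 27 (EXEC): [IRQ1] PC=2: INC 3 -> ACC=27 [depth=2]
Event 28 (EXEC): [IRQ1] PC=3: IRET -> resume IRQ1 at PC=1 (depth now 1) [depth=1]
Event 29 (EXEC): [IRQ1] PC=1: INC 2 -> ACC=29 [depth=1]
Event 30 (EXEC): [IRQ1] PC=2: INC 3 -> ACC=32 [depth=1]
Event 31 (EXEC): [IRQ1] PC=3: IRET -> resume MAIN at PC=1 (depth now 0) [depth=0]
Event 32 (EXEC): [MAIN] PC=1: INC 3 -> ACC=35 [depth=0]
Event 33 (EXEC): [MAIN] PC=2: NOP [depth=0]
Event 34 (EXEC): [MAIN] PC=3: NOP [depth=0]
Event 35 (EXEC): [MAIN] PC=4: INC 4 -> ACC=39 [depth=0]
Event 36 (EXEC): [MAIN] PC=5: NOP [depth=0]
Event 37 (EXEC): [MAIN] PC=6: HALT [depth=0]
Max depth observed: 2

Answer: 2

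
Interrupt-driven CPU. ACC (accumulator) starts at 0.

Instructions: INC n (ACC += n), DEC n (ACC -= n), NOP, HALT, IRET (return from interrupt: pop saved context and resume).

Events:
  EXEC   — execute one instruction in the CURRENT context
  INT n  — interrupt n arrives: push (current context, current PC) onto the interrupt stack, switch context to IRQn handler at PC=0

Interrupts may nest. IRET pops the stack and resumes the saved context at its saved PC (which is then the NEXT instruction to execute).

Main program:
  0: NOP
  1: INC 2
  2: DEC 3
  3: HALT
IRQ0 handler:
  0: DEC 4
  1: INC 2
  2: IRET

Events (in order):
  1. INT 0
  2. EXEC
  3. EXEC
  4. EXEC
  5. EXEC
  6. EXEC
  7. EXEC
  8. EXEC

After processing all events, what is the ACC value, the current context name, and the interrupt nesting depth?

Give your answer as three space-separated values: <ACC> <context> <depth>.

Event 1 (INT 0): INT 0 arrives: push (MAIN, PC=0), enter IRQ0 at PC=0 (depth now 1)
Event 2 (EXEC): [IRQ0] PC=0: DEC 4 -> ACC=-4
Event 3 (EXEC): [IRQ0] PC=1: INC 2 -> ACC=-2
Event 4 (EXEC): [IRQ0] PC=2: IRET -> resume MAIN at PC=0 (depth now 0)
Event 5 (EXEC): [MAIN] PC=0: NOP
Event 6 (EXEC): [MAIN] PC=1: INC 2 -> ACC=0
Event 7 (EXEC): [MAIN] PC=2: DEC 3 -> ACC=-3
Event 8 (EXEC): [MAIN] PC=3: HALT

Answer: -3 MAIN 0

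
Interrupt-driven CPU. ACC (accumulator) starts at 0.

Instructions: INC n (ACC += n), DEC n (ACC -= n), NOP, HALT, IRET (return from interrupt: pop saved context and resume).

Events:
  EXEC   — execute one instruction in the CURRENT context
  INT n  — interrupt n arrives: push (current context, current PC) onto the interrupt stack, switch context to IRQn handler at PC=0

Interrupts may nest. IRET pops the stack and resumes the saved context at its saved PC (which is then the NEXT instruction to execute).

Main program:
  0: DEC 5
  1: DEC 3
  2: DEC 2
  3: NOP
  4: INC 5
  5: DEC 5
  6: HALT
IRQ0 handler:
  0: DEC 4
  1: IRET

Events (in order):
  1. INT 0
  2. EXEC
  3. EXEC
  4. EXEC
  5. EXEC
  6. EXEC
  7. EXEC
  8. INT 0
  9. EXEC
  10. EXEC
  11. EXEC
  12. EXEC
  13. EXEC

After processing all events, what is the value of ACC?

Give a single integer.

Event 1 (INT 0): INT 0 arrives: push (MAIN, PC=0), enter IRQ0 at PC=0 (depth now 1)
Event 2 (EXEC): [IRQ0] PC=0: DEC 4 -> ACC=-4
Event 3 (EXEC): [IRQ0] PC=1: IRET -> resume MAIN at PC=0 (depth now 0)
Event 4 (EXEC): [MAIN] PC=0: DEC 5 -> ACC=-9
Event 5 (EXEC): [MAIN] PC=1: DEC 3 -> ACC=-12
Event 6 (EXEC): [MAIN] PC=2: DEC 2 -> ACC=-14
Event 7 (EXEC): [MAIN] PC=3: NOP
Event 8 (INT 0): INT 0 arrives: push (MAIN, PC=4), enter IRQ0 at PC=0 (depth now 1)
Event 9 (EXEC): [IRQ0] PC=0: DEC 4 -> ACC=-18
Event 10 (EXEC): [IRQ0] PC=1: IRET -> resume MAIN at PC=4 (depth now 0)
Event 11 (EXEC): [MAIN] PC=4: INC 5 -> ACC=-13
Event 12 (EXEC): [MAIN] PC=5: DEC 5 -> ACC=-18
Event 13 (EXEC): [MAIN] PC=6: HALT

Answer: -18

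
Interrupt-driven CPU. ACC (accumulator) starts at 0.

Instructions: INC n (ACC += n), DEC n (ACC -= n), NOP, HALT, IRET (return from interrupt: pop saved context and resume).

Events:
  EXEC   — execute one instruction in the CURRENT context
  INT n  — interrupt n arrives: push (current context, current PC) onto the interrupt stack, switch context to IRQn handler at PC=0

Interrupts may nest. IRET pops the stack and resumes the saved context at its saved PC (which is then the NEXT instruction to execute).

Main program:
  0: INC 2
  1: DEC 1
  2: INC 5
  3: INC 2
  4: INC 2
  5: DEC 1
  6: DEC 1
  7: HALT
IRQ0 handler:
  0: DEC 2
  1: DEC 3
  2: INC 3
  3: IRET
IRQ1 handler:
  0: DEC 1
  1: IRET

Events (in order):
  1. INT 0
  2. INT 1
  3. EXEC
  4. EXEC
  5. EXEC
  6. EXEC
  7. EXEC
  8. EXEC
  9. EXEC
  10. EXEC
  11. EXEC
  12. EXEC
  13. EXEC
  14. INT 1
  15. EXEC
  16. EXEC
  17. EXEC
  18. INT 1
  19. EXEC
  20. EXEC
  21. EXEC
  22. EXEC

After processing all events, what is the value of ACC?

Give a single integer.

Event 1 (INT 0): INT 0 arrives: push (MAIN, PC=0), enter IRQ0 at PC=0 (depth now 1)
Event 2 (INT 1): INT 1 arrives: push (IRQ0, PC=0), enter IRQ1 at PC=0 (depth now 2)
Event 3 (EXEC): [IRQ1] PC=0: DEC 1 -> ACC=-1
Event 4 (EXEC): [IRQ1] PC=1: IRET -> resume IRQ0 at PC=0 (depth now 1)
Event 5 (EXEC): [IRQ0] PC=0: DEC 2 -> ACC=-3
Event 6 (EXEC): [IRQ0] PC=1: DEC 3 -> ACC=-6
Event 7 (EXEC): [IRQ0] PC=2: INC 3 -> ACC=-3
Event 8 (EXEC): [IRQ0] PC=3: IRET -> resume MAIN at PC=0 (depth now 0)
Event 9 (EXEC): [MAIN] PC=0: INC 2 -> ACC=-1
Event 10 (EXEC): [MAIN] PC=1: DEC 1 -> ACC=-2
Event 11 (EXEC): [MAIN] PC=2: INC 5 -> ACC=3
Event 12 (EXEC): [MAIN] PC=3: INC 2 -> ACC=5
Event 13 (EXEC): [MAIN] PC=4: INC 2 -> ACC=7
Event 14 (INT 1): INT 1 arrives: push (MAIN, PC=5), enter IRQ1 at PC=0 (depth now 1)
Event 15 (EXEC): [IRQ1] PC=0: DEC 1 -> ACC=6
Event 16 (EXEC): [IRQ1] PC=1: IRET -> resume MAIN at PC=5 (depth now 0)
Event 17 (EXEC): [MAIN] PC=5: DEC 1 -> ACC=5
Event 18 (INT 1): INT 1 arrives: push (MAIN, PC=6), enter IRQ1 at PC=0 (depth now 1)
Event 19 (EXEC): [IRQ1] PC=0: DEC 1 -> ACC=4
Event 20 (EXEC): [IRQ1] PC=1: IRET -> resume MAIN at PC=6 (depth now 0)
Event 21 (EXEC): [MAIN] PC=6: DEC 1 -> ACC=3
Event 22 (EXEC): [MAIN] PC=7: HALT

Answer: 3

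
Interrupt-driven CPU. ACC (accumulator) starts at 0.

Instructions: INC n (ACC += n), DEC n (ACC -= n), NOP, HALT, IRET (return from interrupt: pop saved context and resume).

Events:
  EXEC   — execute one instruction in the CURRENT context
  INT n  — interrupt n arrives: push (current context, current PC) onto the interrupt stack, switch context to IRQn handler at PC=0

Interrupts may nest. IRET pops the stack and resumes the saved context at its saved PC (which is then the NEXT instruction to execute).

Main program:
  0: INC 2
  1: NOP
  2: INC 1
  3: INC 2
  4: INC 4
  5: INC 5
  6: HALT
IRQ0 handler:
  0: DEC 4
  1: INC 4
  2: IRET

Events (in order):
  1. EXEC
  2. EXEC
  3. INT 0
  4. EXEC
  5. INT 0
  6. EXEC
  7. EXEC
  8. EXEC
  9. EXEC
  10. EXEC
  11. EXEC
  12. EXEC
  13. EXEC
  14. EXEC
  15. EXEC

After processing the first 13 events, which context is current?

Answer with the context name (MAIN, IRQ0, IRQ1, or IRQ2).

Answer: MAIN

Derivation:
Event 1 (EXEC): [MAIN] PC=0: INC 2 -> ACC=2
Event 2 (EXEC): [MAIN] PC=1: NOP
Event 3 (INT 0): INT 0 arrives: push (MAIN, PC=2), enter IRQ0 at PC=0 (depth now 1)
Event 4 (EXEC): [IRQ0] PC=0: DEC 4 -> ACC=-2
Event 5 (INT 0): INT 0 arrives: push (IRQ0, PC=1), enter IRQ0 at PC=0 (depth now 2)
Event 6 (EXEC): [IRQ0] PC=0: DEC 4 -> ACC=-6
Event 7 (EXEC): [IRQ0] PC=1: INC 4 -> ACC=-2
Event 8 (EXEC): [IRQ0] PC=2: IRET -> resume IRQ0 at PC=1 (depth now 1)
Event 9 (EXEC): [IRQ0] PC=1: INC 4 -> ACC=2
Event 10 (EXEC): [IRQ0] PC=2: IRET -> resume MAIN at PC=2 (depth now 0)
Event 11 (EXEC): [MAIN] PC=2: INC 1 -> ACC=3
Event 12 (EXEC): [MAIN] PC=3: INC 2 -> ACC=5
Event 13 (EXEC): [MAIN] PC=4: INC 4 -> ACC=9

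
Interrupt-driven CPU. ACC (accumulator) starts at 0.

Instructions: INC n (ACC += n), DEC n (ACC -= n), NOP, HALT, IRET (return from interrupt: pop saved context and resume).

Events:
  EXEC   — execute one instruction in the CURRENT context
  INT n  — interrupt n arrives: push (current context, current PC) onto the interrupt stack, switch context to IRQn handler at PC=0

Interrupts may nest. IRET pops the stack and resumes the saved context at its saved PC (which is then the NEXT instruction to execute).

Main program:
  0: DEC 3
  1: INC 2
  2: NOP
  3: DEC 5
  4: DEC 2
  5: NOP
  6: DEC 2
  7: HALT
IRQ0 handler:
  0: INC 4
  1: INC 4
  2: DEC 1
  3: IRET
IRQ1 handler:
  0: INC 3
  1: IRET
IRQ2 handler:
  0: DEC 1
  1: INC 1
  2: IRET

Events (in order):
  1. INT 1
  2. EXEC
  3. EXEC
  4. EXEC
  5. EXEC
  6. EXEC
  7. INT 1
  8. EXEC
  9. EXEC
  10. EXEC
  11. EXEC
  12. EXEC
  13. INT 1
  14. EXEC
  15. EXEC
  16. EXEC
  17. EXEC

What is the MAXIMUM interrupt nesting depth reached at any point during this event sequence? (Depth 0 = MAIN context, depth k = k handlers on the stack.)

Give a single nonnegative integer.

Event 1 (INT 1): INT 1 arrives: push (MAIN, PC=0), enter IRQ1 at PC=0 (depth now 1) [depth=1]
Event 2 (EXEC): [IRQ1] PC=0: INC 3 -> ACC=3 [depth=1]
Event 3 (EXEC): [IRQ1] PC=1: IRET -> resume MAIN at PC=0 (depth now 0) [depth=0]
Event 4 (EXEC): [MAIN] PC=0: DEC 3 -> ACC=0 [depth=0]
Event 5 (EXEC): [MAIN] PC=1: INC 2 -> ACC=2 [depth=0]
Event 6 (EXEC): [MAIN] PC=2: NOP [depth=0]
Event 7 (INT 1): INT 1 arrives: push (MAIN, PC=3), enter IRQ1 at PC=0 (depth now 1) [depth=1]
Event 8 (EXEC): [IRQ1] PC=0: INC 3 -> ACC=5 [depth=1]
Event 9 (EXEC): [IRQ1] PC=1: IRET -> resume MAIN at PC=3 (depth now 0) [depth=0]
Event 10 (EXEC): [MAIN] PC=3: DEC 5 -> ACC=0 [depth=0]
Event 11 (EXEC): [MAIN] PC=4: DEC 2 -> ACC=-2 [depth=0]
Event 12 (EXEC): [MAIN] PC=5: NOP [depth=0]
Event 13 (INT 1): INT 1 arrives: push (MAIN, PC=6), enter IRQ1 at PC=0 (depth now 1) [depth=1]
Event 14 (EXEC): [IRQ1] PC=0: INC 3 -> ACC=1 [depth=1]
Event 15 (EXEC): [IRQ1] PC=1: IRET -> resume MAIN at PC=6 (depth now 0) [depth=0]
Event 16 (EXEC): [MAIN] PC=6: DEC 2 -> ACC=-1 [depth=0]
Event 17 (EXEC): [MAIN] PC=7: HALT [depth=0]
Max depth observed: 1

Answer: 1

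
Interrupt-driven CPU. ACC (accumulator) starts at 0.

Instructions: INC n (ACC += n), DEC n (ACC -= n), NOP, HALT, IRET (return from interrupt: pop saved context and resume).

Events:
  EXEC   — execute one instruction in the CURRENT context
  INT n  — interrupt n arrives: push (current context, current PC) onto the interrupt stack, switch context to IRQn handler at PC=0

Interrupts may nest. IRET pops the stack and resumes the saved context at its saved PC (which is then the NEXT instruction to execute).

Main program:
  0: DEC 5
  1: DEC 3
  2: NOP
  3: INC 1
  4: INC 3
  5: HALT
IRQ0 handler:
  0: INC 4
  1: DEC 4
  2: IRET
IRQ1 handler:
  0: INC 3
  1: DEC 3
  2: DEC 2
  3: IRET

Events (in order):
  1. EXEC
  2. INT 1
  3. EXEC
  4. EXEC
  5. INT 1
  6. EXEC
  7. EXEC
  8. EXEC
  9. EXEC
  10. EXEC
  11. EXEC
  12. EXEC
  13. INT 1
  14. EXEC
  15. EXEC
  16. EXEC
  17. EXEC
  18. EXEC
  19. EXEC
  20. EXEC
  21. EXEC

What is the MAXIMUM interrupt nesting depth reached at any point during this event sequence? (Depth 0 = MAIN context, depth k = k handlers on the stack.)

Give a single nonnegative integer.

Event 1 (EXEC): [MAIN] PC=0: DEC 5 -> ACC=-5 [depth=0]
Event 2 (INT 1): INT 1 arrives: push (MAIN, PC=1), enter IRQ1 at PC=0 (depth now 1) [depth=1]
Event 3 (EXEC): [IRQ1] PC=0: INC 3 -> ACC=-2 [depth=1]
Event 4 (EXEC): [IRQ1] PC=1: DEC 3 -> ACC=-5 [depth=1]
Event 5 (INT 1): INT 1 arrives: push (IRQ1, PC=2), enter IRQ1 at PC=0 (depth now 2) [depth=2]
Event 6 (EXEC): [IRQ1] PC=0: INC 3 -> ACC=-2 [depth=2]
Event 7 (EXEC): [IRQ1] PC=1: DEC 3 -> ACC=-5 [depth=2]
Event 8 (EXEC): [IRQ1] PC=2: DEC 2 -> ACC=-7 [depth=2]
Event 9 (EXEC): [IRQ1] PC=3: IRET -> resume IRQ1 at PC=2 (depth now 1) [depth=1]
Event 10 (EXEC): [IRQ1] PC=2: DEC 2 -> ACC=-9 [depth=1]
Event 11 (EXEC): [IRQ1] PC=3: IRET -> resume MAIN at PC=1 (depth now 0) [depth=0]
Event 12 (EXEC): [MAIN] PC=1: DEC 3 -> ACC=-12 [depth=0]
Event 13 (INT 1): INT 1 arrives: push (MAIN, PC=2), enter IRQ1 at PC=0 (depth now 1) [depth=1]
Event 14 (EXEC): [IRQ1] PC=0: INC 3 -> ACC=-9 [depth=1]
Event 15 (EXEC): [IRQ1] PC=1: DEC 3 -> ACC=-12 [depth=1]
Event 16 (EXEC): [IRQ1] PC=2: DEC 2 -> ACC=-14 [depth=1]
Event 17 (EXEC): [IRQ1] PC=3: IRET -> resume MAIN at PC=2 (depth now 0) [depth=0]
Event 18 (EXEC): [MAIN] PC=2: NOP [depth=0]
Event 19 (EXEC): [MAIN] PC=3: INC 1 -> ACC=-13 [depth=0]
Event 20 (EXEC): [MAIN] PC=4: INC 3 -> ACC=-10 [depth=0]
Event 21 (EXEC): [MAIN] PC=5: HALT [depth=0]
Max depth observed: 2

Answer: 2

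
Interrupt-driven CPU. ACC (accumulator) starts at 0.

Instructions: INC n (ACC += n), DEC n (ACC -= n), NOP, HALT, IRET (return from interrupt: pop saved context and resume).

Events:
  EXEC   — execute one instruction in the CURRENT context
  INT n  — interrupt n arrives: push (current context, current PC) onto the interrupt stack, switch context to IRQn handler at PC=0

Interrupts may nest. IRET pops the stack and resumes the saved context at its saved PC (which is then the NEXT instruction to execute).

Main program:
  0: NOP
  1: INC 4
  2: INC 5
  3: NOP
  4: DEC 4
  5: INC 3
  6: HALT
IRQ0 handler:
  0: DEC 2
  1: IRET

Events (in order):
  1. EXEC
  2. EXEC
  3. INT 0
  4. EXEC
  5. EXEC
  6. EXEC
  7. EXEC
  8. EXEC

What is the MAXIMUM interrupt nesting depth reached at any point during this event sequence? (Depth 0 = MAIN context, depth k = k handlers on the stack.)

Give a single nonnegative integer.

Event 1 (EXEC): [MAIN] PC=0: NOP [depth=0]
Event 2 (EXEC): [MAIN] PC=1: INC 4 -> ACC=4 [depth=0]
Event 3 (INT 0): INT 0 arrives: push (MAIN, PC=2), enter IRQ0 at PC=0 (depth now 1) [depth=1]
Event 4 (EXEC): [IRQ0] PC=0: DEC 2 -> ACC=2 [depth=1]
Event 5 (EXEC): [IRQ0] PC=1: IRET -> resume MAIN at PC=2 (depth now 0) [depth=0]
Event 6 (EXEC): [MAIN] PC=2: INC 5 -> ACC=7 [depth=0]
Event 7 (EXEC): [MAIN] PC=3: NOP [depth=0]
Event 8 (EXEC): [MAIN] PC=4: DEC 4 -> ACC=3 [depth=0]
Max depth observed: 1

Answer: 1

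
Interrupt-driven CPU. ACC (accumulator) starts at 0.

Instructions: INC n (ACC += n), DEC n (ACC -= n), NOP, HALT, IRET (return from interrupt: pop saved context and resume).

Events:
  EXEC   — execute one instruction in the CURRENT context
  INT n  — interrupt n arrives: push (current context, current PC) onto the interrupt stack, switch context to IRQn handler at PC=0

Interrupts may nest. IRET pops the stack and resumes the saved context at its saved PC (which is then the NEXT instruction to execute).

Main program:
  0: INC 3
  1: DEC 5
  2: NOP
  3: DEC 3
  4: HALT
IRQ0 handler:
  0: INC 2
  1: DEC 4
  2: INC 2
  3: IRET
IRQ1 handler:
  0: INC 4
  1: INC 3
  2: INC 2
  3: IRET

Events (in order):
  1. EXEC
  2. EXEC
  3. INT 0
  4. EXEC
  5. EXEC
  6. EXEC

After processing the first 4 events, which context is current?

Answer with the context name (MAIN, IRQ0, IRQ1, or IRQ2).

Answer: IRQ0

Derivation:
Event 1 (EXEC): [MAIN] PC=0: INC 3 -> ACC=3
Event 2 (EXEC): [MAIN] PC=1: DEC 5 -> ACC=-2
Event 3 (INT 0): INT 0 arrives: push (MAIN, PC=2), enter IRQ0 at PC=0 (depth now 1)
Event 4 (EXEC): [IRQ0] PC=0: INC 2 -> ACC=0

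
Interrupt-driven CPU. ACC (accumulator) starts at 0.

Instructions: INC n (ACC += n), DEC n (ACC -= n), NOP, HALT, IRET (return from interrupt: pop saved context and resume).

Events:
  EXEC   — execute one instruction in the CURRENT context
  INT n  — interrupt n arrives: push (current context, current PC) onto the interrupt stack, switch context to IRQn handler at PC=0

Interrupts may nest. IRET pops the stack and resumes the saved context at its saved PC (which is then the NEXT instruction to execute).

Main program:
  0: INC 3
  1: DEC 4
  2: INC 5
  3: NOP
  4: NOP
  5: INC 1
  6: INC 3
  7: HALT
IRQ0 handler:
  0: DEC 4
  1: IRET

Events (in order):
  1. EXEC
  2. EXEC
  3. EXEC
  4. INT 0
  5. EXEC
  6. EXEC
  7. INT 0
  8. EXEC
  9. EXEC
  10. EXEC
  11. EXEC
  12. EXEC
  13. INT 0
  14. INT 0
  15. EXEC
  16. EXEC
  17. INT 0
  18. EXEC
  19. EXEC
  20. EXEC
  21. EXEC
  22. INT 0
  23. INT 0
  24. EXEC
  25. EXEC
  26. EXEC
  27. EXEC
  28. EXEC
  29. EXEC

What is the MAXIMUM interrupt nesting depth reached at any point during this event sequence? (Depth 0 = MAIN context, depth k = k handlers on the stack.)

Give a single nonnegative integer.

Answer: 2

Derivation:
Event 1 (EXEC): [MAIN] PC=0: INC 3 -> ACC=3 [depth=0]
Event 2 (EXEC): [MAIN] PC=1: DEC 4 -> ACC=-1 [depth=0]
Event 3 (EXEC): [MAIN] PC=2: INC 5 -> ACC=4 [depth=0]
Event 4 (INT 0): INT 0 arrives: push (MAIN, PC=3), enter IRQ0 at PC=0 (depth now 1) [depth=1]
Event 5 (EXEC): [IRQ0] PC=0: DEC 4 -> ACC=0 [depth=1]
Event 6 (EXEC): [IRQ0] PC=1: IRET -> resume MAIN at PC=3 (depth now 0) [depth=0]
Event 7 (INT 0): INT 0 arrives: push (MAIN, PC=3), enter IRQ0 at PC=0 (depth now 1) [depth=1]
Event 8 (EXEC): [IRQ0] PC=0: DEC 4 -> ACC=-4 [depth=1]
Event 9 (EXEC): [IRQ0] PC=1: IRET -> resume MAIN at PC=3 (depth now 0) [depth=0]
Event 10 (EXEC): [MAIN] PC=3: NOP [depth=0]
Event 11 (EXEC): [MAIN] PC=4: NOP [depth=0]
Event 12 (EXEC): [MAIN] PC=5: INC 1 -> ACC=-3 [depth=0]
Event 13 (INT 0): INT 0 arrives: push (MAIN, PC=6), enter IRQ0 at PC=0 (depth now 1) [depth=1]
Event 14 (INT 0): INT 0 arrives: push (IRQ0, PC=0), enter IRQ0 at PC=0 (depth now 2) [depth=2]
Event 15 (EXEC): [IRQ0] PC=0: DEC 4 -> ACC=-7 [depth=2]
Event 16 (EXEC): [IRQ0] PC=1: IRET -> resume IRQ0 at PC=0 (depth now 1) [depth=1]
Event 17 (INT 0): INT 0 arrives: push (IRQ0, PC=0), enter IRQ0 at PC=0 (depth now 2) [depth=2]
Event 18 (EXEC): [IRQ0] PC=0: DEC 4 -> ACC=-11 [depth=2]
Event 19 (EXEC): [IRQ0] PC=1: IRET -> resume IRQ0 at PC=0 (depth now 1) [depth=1]
Event 20 (EXEC): [IRQ0] PC=0: DEC 4 -> ACC=-15 [depth=1]
Event 21 (EXEC): [IRQ0] PC=1: IRET -> resume MAIN at PC=6 (depth now 0) [depth=0]
Event 22 (INT 0): INT 0 arrives: push (MAIN, PC=6), enter IRQ0 at PC=0 (depth now 1) [depth=1]
Event 23 (INT 0): INT 0 arrives: push (IRQ0, PC=0), enter IRQ0 at PC=0 (depth now 2) [depth=2]
Event 24 (EXEC): [IRQ0] PC=0: DEC 4 -> ACC=-19 [depth=2]
Event 25 (EXEC): [IRQ0] PC=1: IRET -> resume IRQ0 at PC=0 (depth now 1) [depth=1]
Event 26 (EXEC): [IRQ0] PC=0: DEC 4 -> ACC=-23 [depth=1]
Event 27 (EXEC): [IRQ0] PC=1: IRET -> resume MAIN at PC=6 (depth now 0) [depth=0]
Event 28 (EXEC): [MAIN] PC=6: INC 3 -> ACC=-20 [depth=0]
Event 29 (EXEC): [MAIN] PC=7: HALT [depth=0]
Max depth observed: 2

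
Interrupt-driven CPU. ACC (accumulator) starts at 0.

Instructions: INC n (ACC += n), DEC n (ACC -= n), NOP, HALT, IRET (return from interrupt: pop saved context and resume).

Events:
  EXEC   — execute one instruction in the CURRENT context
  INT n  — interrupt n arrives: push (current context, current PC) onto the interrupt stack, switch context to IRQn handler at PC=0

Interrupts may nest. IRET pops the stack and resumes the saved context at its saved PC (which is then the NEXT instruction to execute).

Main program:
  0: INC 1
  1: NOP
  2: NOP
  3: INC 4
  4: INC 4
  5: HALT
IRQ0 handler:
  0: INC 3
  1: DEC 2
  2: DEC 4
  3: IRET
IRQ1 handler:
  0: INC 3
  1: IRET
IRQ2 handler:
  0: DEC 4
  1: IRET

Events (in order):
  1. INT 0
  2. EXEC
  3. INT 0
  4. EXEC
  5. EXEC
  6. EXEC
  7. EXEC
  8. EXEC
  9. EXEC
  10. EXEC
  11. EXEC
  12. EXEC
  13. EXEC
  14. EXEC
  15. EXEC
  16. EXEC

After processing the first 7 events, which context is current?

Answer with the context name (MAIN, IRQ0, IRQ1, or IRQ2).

Answer: IRQ0

Derivation:
Event 1 (INT 0): INT 0 arrives: push (MAIN, PC=0), enter IRQ0 at PC=0 (depth now 1)
Event 2 (EXEC): [IRQ0] PC=0: INC 3 -> ACC=3
Event 3 (INT 0): INT 0 arrives: push (IRQ0, PC=1), enter IRQ0 at PC=0 (depth now 2)
Event 4 (EXEC): [IRQ0] PC=0: INC 3 -> ACC=6
Event 5 (EXEC): [IRQ0] PC=1: DEC 2 -> ACC=4
Event 6 (EXEC): [IRQ0] PC=2: DEC 4 -> ACC=0
Event 7 (EXEC): [IRQ0] PC=3: IRET -> resume IRQ0 at PC=1 (depth now 1)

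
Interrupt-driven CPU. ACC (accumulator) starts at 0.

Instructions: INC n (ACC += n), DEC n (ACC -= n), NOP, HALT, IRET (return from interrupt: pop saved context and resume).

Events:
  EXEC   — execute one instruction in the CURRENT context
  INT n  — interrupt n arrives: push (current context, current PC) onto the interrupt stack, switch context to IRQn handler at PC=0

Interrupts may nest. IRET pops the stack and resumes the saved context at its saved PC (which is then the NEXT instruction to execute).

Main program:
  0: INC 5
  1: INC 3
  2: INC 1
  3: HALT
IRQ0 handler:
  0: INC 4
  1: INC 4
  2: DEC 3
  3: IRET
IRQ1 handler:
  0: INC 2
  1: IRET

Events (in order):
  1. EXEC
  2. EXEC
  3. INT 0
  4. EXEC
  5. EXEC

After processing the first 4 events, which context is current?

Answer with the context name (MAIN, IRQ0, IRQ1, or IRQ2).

Event 1 (EXEC): [MAIN] PC=0: INC 5 -> ACC=5
Event 2 (EXEC): [MAIN] PC=1: INC 3 -> ACC=8
Event 3 (INT 0): INT 0 arrives: push (MAIN, PC=2), enter IRQ0 at PC=0 (depth now 1)
Event 4 (EXEC): [IRQ0] PC=0: INC 4 -> ACC=12

Answer: IRQ0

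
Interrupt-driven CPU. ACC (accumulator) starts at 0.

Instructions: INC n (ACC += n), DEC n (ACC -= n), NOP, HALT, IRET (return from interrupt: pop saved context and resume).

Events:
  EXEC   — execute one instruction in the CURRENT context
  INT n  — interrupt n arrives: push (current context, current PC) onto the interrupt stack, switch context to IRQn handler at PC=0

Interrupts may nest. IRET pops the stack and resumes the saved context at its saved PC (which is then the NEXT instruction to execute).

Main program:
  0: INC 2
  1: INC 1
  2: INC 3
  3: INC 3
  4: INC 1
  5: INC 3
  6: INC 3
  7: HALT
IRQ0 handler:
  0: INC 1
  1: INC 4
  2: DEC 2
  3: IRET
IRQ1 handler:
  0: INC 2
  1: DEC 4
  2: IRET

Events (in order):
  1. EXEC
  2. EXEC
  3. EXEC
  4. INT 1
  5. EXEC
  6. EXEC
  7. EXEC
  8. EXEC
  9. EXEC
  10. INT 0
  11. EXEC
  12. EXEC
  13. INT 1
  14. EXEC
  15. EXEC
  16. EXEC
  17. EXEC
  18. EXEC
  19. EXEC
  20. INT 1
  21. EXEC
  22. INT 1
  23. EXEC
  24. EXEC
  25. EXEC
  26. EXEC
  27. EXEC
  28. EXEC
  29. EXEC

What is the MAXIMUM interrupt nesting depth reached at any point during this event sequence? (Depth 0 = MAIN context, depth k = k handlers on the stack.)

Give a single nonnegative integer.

Answer: 2

Derivation:
Event 1 (EXEC): [MAIN] PC=0: INC 2 -> ACC=2 [depth=0]
Event 2 (EXEC): [MAIN] PC=1: INC 1 -> ACC=3 [depth=0]
Event 3 (EXEC): [MAIN] PC=2: INC 3 -> ACC=6 [depth=0]
Event 4 (INT 1): INT 1 arrives: push (MAIN, PC=3), enter IRQ1 at PC=0 (depth now 1) [depth=1]
Event 5 (EXEC): [IRQ1] PC=0: INC 2 -> ACC=8 [depth=1]
Event 6 (EXEC): [IRQ1] PC=1: DEC 4 -> ACC=4 [depth=1]
Event 7 (EXEC): [IRQ1] PC=2: IRET -> resume MAIN at PC=3 (depth now 0) [depth=0]
Event 8 (EXEC): [MAIN] PC=3: INC 3 -> ACC=7 [depth=0]
Event 9 (EXEC): [MAIN] PC=4: INC 1 -> ACC=8 [depth=0]
Event 10 (INT 0): INT 0 arrives: push (MAIN, PC=5), enter IRQ0 at PC=0 (depth now 1) [depth=1]
Event 11 (EXEC): [IRQ0] PC=0: INC 1 -> ACC=9 [depth=1]
Event 12 (EXEC): [IRQ0] PC=1: INC 4 -> ACC=13 [depth=1]
Event 13 (INT 1): INT 1 arrives: push (IRQ0, PC=2), enter IRQ1 at PC=0 (depth now 2) [depth=2]
Event 14 (EXEC): [IRQ1] PC=0: INC 2 -> ACC=15 [depth=2]
Event 15 (EXEC): [IRQ1] PC=1: DEC 4 -> ACC=11 [depth=2]
Event 16 (EXEC): [IRQ1] PC=2: IRET -> resume IRQ0 at PC=2 (depth now 1) [depth=1]
Event 17 (EXEC): [IRQ0] PC=2: DEC 2 -> ACC=9 [depth=1]
Event 18 (EXEC): [IRQ0] PC=3: IRET -> resume MAIN at PC=5 (depth now 0) [depth=0]
Event 19 (EXEC): [MAIN] PC=5: INC 3 -> ACC=12 [depth=0]
Event 20 (INT 1): INT 1 arrives: push (MAIN, PC=6), enter IRQ1 at PC=0 (depth now 1) [depth=1]
Event 21 (EXEC): [IRQ1] PC=0: INC 2 -> ACC=14 [depth=1]
Event 22 (INT 1): INT 1 arrives: push (IRQ1, PC=1), enter IRQ1 at PC=0 (depth now 2) [depth=2]
Event 23 (EXEC): [IRQ1] PC=0: INC 2 -> ACC=16 [depth=2]
Event 24 (EXEC): [IRQ1] PC=1: DEC 4 -> ACC=12 [depth=2]
Event 25 (EXEC): [IRQ1] PC=2: IRET -> resume IRQ1 at PC=1 (depth now 1) [depth=1]
Event 26 (EXEC): [IRQ1] PC=1: DEC 4 -> ACC=8 [depth=1]
Event 27 (EXEC): [IRQ1] PC=2: IRET -> resume MAIN at PC=6 (depth now 0) [depth=0]
Event 28 (EXEC): [MAIN] PC=6: INC 3 -> ACC=11 [depth=0]
Event 29 (EXEC): [MAIN] PC=7: HALT [depth=0]
Max depth observed: 2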